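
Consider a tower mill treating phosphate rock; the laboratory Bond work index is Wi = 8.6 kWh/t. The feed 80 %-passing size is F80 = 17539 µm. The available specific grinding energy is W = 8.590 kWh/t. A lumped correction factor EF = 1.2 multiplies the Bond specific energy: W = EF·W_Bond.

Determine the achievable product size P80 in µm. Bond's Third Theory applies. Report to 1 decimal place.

P80 = 121.3 µm

W = 10 Wi (P80^-0.5 − F80^-0.5)
W_Bond = W / EF = 8.590 / 1.2 = 7.1583 kWh/t
⇒ 1/√P80 = W_Bond/(10 Wi) + 1/√F80
  = 7.1583/(10·8.6) + 1/√17539 = 0.083236 + 0.007551 = 0.090787
P80 = (1/0.090787)² = 11.0148² = 121.32 µm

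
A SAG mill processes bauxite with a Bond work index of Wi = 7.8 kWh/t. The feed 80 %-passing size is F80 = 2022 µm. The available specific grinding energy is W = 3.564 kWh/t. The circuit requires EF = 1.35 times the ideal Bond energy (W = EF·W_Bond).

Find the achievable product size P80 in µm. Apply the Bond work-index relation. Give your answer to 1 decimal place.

Bond:  W = 10 Wi (1/√P − 1/√F)
W_Bond = W / EF = 3.564 / 1.35 = 2.6400 kWh/t
⇒ 1/√P80 = W_Bond/(10 Wi) + 1/√F80
  = 2.6400/(10·7.8) + 1/√2022 = 0.033846 + 0.022239 = 0.056085
P80 = (1/0.056085)² = 17.8301² = 317.91 µm

P80 = 317.9 µm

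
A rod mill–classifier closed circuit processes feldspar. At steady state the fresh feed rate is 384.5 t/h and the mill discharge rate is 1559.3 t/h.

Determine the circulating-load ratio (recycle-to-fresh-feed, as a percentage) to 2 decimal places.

CL = 305.54 %

Steady state: M = F + R.
R = M − F = 1559.3 − 384.5 = 1174.8 t/h
CL = 100·R/F = 100·1174.8/384.5 = 305.54 %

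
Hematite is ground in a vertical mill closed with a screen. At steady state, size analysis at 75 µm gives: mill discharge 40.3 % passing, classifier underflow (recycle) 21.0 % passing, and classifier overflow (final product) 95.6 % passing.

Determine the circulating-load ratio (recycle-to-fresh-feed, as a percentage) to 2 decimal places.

Two-product formula at 75 µm:
d + r·d = r·u + o → r(d−u) = o−d
r = (95.6 − 40.3)/(40.3 − 21.0) = 55.3/19.3 = 2.8653
CL = 100·r = 286.53 %

CL = 286.53 %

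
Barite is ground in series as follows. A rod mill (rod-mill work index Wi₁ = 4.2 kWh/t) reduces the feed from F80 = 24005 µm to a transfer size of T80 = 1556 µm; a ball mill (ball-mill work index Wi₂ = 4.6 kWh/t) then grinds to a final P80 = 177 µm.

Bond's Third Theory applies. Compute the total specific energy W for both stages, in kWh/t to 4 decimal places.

W = 3.0851 kWh/t

Bond:  W = 10 Wi (1/√P − 1/√F)
Stage 1 (24005→1556 µm, Wi₁=4.2): W₁ = 10·4.2·(0.025351 − 0.006454) = 0.7937 kWh/t
Stage 2 (1556→177 µm, Wi₂=4.6): W₂ = 10·4.6·(0.075165 − 0.025351) = 2.2914 kWh/t
W = W₁ + W₂ = 0.7937 + 2.2914 = 3.0851 kWh/t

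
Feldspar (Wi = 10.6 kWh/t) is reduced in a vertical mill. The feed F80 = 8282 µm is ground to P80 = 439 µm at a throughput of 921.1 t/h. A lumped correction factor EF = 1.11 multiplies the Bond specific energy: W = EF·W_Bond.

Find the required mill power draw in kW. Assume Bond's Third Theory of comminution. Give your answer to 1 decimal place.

Bond: W = 10·Wi·(1/√P80 − 1/√F80)
W = 10·10.6·(1/√439 − 1/√8282) = 10·10.6·(0.036739) = 3.8943 kWh/t
Apply correction: 3.8943 × 1.11 = 4.3227 kWh/t
P_mill = W·ṁ = 4.3227·921.1 = 3981.7 kW

P = 3981.7 kW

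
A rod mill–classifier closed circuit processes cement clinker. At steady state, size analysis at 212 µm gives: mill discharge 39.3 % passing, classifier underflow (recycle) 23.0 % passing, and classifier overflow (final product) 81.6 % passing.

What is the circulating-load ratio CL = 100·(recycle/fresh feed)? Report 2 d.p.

Classifier node, passing 212 µm:
(1+r)·d = r·u + o ⇒ r = (o−d)/(d−u)
r = (81.6 − 39.3)/(39.3 − 23.0) = 42.3/16.3 = 2.5951
CL = 100·r = 259.51 %

CL = 259.51 %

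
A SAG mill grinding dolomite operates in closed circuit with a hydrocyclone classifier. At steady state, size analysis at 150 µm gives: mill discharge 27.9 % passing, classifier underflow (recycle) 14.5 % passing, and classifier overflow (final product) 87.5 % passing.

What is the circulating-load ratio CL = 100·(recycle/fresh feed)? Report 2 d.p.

CL = 444.78 %

Let r = R/F. Size balance at 150 µm:
(1+r)·d = r·u + o ⇒ r = (o−d)/(d−u)
r = (87.5 − 27.9)/(27.9 − 14.5) = 59.6/13.4 = 4.4478
CL = 100·r = 444.78 %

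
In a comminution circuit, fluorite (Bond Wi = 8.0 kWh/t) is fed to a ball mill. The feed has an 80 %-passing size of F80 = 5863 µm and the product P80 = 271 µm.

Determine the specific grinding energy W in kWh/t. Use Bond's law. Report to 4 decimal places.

W = 10 Wi (P80^-0.5 − F80^-0.5)
1/√271 = 0.060746;  1/√5863 = 0.013060
W = 10·8.0·(0.060746 − 0.013060) = 3.8149 kWh/t

W = 3.8149 kWh/t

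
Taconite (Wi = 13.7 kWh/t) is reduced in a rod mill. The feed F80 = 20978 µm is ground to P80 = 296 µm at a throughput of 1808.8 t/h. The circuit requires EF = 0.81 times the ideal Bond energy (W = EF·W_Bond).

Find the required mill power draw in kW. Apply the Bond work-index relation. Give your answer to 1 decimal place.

W = 10 Wi / √P80 − 10 Wi / √F80
W = 10·13.7·(1/√296 − 1/√20978) = 10·13.7·(0.051220) = 7.0171 kWh/t
With EF = 0.81: W = 7.0171·0.81 = 5.6838 kWh/t
Power = W × throughput = 5.6838 kWh/t × 1808.8 t/h = 10280.9 kW

P = 10280.9 kW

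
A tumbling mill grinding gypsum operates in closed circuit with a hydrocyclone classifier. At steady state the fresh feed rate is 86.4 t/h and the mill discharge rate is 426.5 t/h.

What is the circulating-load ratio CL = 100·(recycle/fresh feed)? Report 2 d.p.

CL = 393.63 %

Steady state: M = F + R.
R = M − F = 426.5 − 86.4 = 340.1 t/h
CL = 100·R/F = 100·340.1/86.4 = 393.63 %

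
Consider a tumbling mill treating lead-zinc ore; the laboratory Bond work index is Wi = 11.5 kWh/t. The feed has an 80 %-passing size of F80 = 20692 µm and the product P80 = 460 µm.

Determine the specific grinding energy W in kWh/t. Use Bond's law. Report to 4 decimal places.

W = 10·Wi·[P80^(−½) − F80^(−½)]
1/√460 = 0.046625;  1/√20692 = 0.006952
W = 10·11.5·(0.046625 − 0.006952) = 4.5624 kWh/t

W = 4.5624 kWh/t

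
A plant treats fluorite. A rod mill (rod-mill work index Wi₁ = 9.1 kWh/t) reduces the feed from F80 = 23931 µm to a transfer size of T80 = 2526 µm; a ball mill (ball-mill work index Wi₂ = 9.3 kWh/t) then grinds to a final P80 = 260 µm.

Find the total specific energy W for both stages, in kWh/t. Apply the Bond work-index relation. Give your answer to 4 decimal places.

W = 10 Wi / √P80 − 10 Wi / √F80
Stage 1 (23931→2526 µm, Wi₁=9.1): W₁ = 10·9.1·(0.019897 − 0.006464) = 1.2224 kWh/t
Stage 2 (2526→260 µm, Wi₂=9.3): W₂ = 10·9.3·(0.062017 − 0.019897) = 3.9172 kWh/t
W = W₁ + W₂ = 1.2224 + 3.9172 = 5.1396 kWh/t

W = 5.1396 kWh/t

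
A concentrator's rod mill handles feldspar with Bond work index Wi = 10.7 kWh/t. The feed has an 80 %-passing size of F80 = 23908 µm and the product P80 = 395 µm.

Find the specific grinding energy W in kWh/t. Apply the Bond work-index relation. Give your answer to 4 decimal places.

W = 4.6917 kWh/t

Bond:  W = 10 Wi (1/√P − 1/√F)
1/√395 = 0.050315;  1/√23908 = 0.006467
W = 10·10.7·(0.050315 − 0.006467) = 4.6917 kWh/t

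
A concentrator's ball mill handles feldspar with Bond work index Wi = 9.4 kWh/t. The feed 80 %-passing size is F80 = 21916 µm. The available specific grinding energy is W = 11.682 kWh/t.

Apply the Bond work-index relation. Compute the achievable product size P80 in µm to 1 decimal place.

Bond:  W = 10 Wi (1/√P − 1/√F)
⇒ 1/√P80 = W/(10 Wi) + 1/√F80
  = 11.6820/(10·9.4) + 1/√21916 = 0.124277 + 0.006755 = 0.131032
P80 = (1/0.131032)² = 7.6318² = 58.24 µm

P80 = 58.2 µm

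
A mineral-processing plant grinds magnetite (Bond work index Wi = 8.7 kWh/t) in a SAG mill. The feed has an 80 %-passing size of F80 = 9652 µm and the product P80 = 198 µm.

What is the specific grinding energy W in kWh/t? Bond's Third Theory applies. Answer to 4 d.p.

W = 5.2973 kWh/t

W_Bond = 10·Wi·(1/√P₈₀ − 1/√F₈₀)
1/√198 = 0.071067;  1/√9652 = 0.010179
W = 10·8.7·(0.071067 − 0.010179) = 5.2973 kWh/t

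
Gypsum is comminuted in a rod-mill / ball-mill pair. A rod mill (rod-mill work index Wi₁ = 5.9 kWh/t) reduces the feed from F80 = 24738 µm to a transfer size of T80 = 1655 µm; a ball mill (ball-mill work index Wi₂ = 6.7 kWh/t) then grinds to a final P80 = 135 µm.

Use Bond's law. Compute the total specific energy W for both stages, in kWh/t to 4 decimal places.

W_Bond = 10·Wi·(1/√P₈₀ − 1/√F₈₀)
Stage 1 (24738→1655 µm, Wi₁=5.9): W₁ = 10·5.9·(0.024581 − 0.006358) = 1.0752 kWh/t
Stage 2 (1655→135 µm, Wi₂=6.7): W₂ = 10·6.7·(0.086066 − 0.024581) = 4.1195 kWh/t
W = W₁ + W₂ = 1.0752 + 4.1195 = 5.1947 kWh/t

W = 5.1947 kWh/t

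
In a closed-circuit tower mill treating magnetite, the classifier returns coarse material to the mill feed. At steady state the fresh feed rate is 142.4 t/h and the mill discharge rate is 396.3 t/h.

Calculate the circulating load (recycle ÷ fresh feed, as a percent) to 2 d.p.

Discharge = new feed + return, hence
R = M − F = 396.3 − 142.4 = 253.9 t/h
CL = 100·R/F = 100·253.9/142.4 = 178.30 %

CL = 178.30 %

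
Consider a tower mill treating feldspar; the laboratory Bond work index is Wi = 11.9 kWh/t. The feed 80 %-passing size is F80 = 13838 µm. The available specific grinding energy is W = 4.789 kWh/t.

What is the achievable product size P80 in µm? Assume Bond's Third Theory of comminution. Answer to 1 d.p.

P80 = 420.9 µm

W = 10 Wi / √P80 − 10 Wi / √F80
⇒ 1/√P80 = W/(10 Wi) + 1/√F80
  = 4.7890/(10·11.9) + 1/√13838 = 0.040244 + 0.008501 = 0.048745
P80 = (1/0.048745)² = 20.5151² = 420.87 µm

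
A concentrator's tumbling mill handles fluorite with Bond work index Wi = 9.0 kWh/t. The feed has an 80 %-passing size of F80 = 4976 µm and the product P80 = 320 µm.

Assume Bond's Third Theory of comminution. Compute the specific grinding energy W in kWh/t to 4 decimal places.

W = 3.7553 kWh/t

W = 10·Wi·(P80^(-½) − F80^(-½))
1/√320 = 0.055902;  1/√4976 = 0.014176
W = 10·9.0·(0.055902 − 0.014176) = 3.7553 kWh/t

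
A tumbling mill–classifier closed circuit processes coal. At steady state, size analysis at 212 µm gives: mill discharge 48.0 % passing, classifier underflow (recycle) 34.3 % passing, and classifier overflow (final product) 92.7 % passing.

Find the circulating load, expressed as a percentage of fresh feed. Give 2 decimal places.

Classifier node, passing 212 µm:
(1+r)d = ru + o → r = (o−d)/(d−u)
r = (92.7 − 48.0)/(48.0 − 34.3) = 44.7/13.7 = 3.2628
CL = 100·r = 326.28 %

CL = 326.28 %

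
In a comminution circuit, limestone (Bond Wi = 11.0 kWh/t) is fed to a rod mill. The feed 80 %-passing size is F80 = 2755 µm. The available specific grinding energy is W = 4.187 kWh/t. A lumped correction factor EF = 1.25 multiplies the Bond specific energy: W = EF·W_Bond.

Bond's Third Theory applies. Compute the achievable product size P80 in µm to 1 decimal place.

P80 = 408.1 µm

W = 10·Wi·[P80^(−½) − F80^(−½)]
W_Bond = W / EF = 4.187 / 1.25 = 3.3496 kWh/t
P80^-0.5 = F80^-0.5 + W_Bond/(10 Wi)
  = 3.3496/(10·11.0) + 1/√2755 = 0.030451 + 0.019052 = 0.049503
P80 = (1/0.049503)² = 20.2009² = 408.07 µm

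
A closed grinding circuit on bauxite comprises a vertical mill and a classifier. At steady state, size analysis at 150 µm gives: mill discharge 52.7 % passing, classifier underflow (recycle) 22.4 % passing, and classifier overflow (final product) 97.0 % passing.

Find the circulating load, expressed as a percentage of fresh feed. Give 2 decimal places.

CL = 146.20 %

Balance %-passing 150 µm (r = R/F):
(1+r)·d = r·u + o ⇒ r = (o−d)/(d−u)
r = (97.0 − 52.7)/(52.7 − 22.4) = 44.3/30.3 = 1.4620
CL = 100·r = 146.20 %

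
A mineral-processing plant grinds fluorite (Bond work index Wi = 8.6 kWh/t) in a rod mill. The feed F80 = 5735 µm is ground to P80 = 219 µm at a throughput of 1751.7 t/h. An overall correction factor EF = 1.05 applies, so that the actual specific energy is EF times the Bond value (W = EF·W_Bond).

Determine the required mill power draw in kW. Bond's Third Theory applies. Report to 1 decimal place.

P = 8600.0 kW

W = 10 Wi (P80^-0.5 − F80^-0.5)
W = 10·8.6·(1/√219 − 1/√5735) = 10·8.6·(0.054369) = 4.6757 kWh/t
Corrected W = EF·W_Bond = 1.05·4.6757 = 4.9095 kWh/t
Mill draw = 4.9095 × 1751.7 = 8600.0 kW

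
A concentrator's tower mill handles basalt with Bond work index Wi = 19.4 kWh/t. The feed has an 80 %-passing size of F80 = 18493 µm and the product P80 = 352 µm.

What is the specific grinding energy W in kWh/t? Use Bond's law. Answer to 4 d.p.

W = 10 Wi (P80^-0.5 − F80^-0.5)
1/√352 = 0.053300;  1/√18493 = 0.007354
W = 10·19.4·(0.053300 − 0.007354) = 8.9136 kWh/t

W = 8.9136 kWh/t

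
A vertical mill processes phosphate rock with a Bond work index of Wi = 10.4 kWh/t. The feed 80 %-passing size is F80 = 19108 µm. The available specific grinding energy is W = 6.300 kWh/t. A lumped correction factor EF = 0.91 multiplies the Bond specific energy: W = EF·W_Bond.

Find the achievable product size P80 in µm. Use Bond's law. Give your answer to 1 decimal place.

P80 = 183.6 µm

W = 10·Wi·(P80^(-½) − F80^(-½))
W_Bond = W / EF = 6.300 / 0.91 = 6.9231 kWh/t
⇒ 1/√P80 = W_Bond/(10 Wi) + 1/√F80
  = 6.9231/(10·10.4) + 1/√19108 = 0.066568 + 0.007234 = 0.073802
P80 = (1/0.073802)² = 13.5497² = 183.59 µm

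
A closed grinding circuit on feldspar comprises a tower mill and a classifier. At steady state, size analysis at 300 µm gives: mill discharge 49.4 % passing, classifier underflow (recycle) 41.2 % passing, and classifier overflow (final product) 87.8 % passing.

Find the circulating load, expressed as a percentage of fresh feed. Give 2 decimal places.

Mass balance on the −300 µm fraction:
(1+r)d = ru + o → r = (o−d)/(d−u)
r = (87.8 − 49.4)/(49.4 − 41.2) = 38.4/8.2 = 4.6829
CL = 100·r = 468.29 %

CL = 468.29 %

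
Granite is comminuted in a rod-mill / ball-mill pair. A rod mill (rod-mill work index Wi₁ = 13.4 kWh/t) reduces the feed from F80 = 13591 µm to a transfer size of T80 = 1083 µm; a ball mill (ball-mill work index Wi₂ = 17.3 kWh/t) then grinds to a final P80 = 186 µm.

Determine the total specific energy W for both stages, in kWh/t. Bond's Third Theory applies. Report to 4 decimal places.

W = 10·Wi·[P80^(−½) − F80^(−½)]
Stage 1 (13591→1083 µm, Wi₁=13.4): W₁ = 10·13.4·(0.030387 − 0.008578) = 2.9224 kWh/t
Stage 2 (1083→186 µm, Wi₂=17.3): W₂ = 10·17.3·(0.073324 − 0.030387) = 7.4280 kWh/t
W = W₁ + W₂ = 2.9224 + 7.4280 = 10.3505 kWh/t

W = 10.3505 kWh/t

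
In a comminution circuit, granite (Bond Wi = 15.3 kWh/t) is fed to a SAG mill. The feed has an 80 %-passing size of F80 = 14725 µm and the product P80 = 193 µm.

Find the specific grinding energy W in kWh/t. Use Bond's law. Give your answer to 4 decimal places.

W = 9.7523 kWh/t

W = 10 Wi (1/√P80 − 1/√F80)  [Bond]
1/√193 = 0.071982;  1/√14725 = 0.008241
W = 10·15.3·(0.071982 − 0.008241) = 9.7523 kWh/t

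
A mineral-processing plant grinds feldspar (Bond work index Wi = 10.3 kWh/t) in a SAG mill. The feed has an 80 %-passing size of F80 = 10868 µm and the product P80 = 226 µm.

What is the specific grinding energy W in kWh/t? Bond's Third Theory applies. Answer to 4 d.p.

W = 10·Wi·[P80^(−½) − F80^(−½)]
1/√226 = 0.066519;  1/√10868 = 0.009592
W = 10·10.3·(0.066519 − 0.009592) = 5.8634 kWh/t

W = 5.8634 kWh/t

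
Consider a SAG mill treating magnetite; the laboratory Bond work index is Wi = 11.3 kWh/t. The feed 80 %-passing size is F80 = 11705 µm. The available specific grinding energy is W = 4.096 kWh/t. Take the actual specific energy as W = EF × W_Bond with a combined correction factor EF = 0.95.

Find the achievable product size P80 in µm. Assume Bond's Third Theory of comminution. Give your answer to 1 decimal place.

P80 = 445.1 µm

Bond: W = 10·Wi·(1/√P80 − 1/√F80)
W_Bond = W / EF = 4.096 / 0.95 = 4.3116 kWh/t
⇒ 1/√P80 = W_Bond/(10·Wi) + 1/√F80
  = 4.3116/(10·11.3) + 1/√11705 = 0.038156 + 0.009243 = 0.047399
P80 = (1/0.047399)² = 21.0977² = 445.11 µm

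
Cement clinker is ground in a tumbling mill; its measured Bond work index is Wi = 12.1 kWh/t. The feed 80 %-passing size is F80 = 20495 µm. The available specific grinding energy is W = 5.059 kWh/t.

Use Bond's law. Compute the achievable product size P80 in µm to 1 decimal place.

W = 10 Wi / √P80 − 10 Wi / √F80
⇒ 1/√P80 = W/(10·Wi) + 1/√F80
  = 5.0590/(10·12.1) + 1/√20495 = 0.041810 + 0.006985 = 0.048795
P80 = (1/0.048795)² = 20.4939² = 420.00 µm

P80 = 420.0 µm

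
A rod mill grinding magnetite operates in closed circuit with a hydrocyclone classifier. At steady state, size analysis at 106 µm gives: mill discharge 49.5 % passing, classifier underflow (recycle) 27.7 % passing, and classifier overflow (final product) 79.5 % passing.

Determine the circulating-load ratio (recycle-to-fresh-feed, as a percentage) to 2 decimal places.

Balance %-passing 106 µm (r = R/F):
d + r·d = r·u + o → r(d−u) = o−d
r = (79.5 − 49.5)/(49.5 − 27.7) = 30.0/21.8 = 1.3761
CL = 100·r = 137.61 %

CL = 137.61 %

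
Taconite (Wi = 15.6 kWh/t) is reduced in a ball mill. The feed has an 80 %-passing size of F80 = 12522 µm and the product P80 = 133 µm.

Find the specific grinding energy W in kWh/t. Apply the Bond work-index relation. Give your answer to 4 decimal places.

W = 10 Wi / √P80 − 10 Wi / √F80
1/√133 = 0.086711;  1/√12522 = 0.008936
W = 10·15.6·(0.086711 − 0.008936) = 12.1328 kWh/t

W = 12.1328 kWh/t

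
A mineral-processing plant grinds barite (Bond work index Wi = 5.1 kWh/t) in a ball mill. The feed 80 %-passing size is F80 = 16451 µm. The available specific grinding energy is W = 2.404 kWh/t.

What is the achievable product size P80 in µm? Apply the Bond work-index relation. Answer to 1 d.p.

P80 = 331.4 µm

W = 10 Wi (P80^-0.5 − F80^-0.5)
1/√P80 = 1/√F80 + W/(10·Wi)
  = 2.4040/(10·5.1) + 1/√16451 = 0.047137 + 0.007797 = 0.054934
P80 = (1/0.054934)² = 18.2037² = 331.38 µm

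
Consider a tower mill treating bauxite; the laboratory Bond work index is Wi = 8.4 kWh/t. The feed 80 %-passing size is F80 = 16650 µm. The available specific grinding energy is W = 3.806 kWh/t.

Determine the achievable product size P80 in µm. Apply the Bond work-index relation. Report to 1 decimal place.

W_Bond = 10·Wi·(1/√P₈₀ − 1/√F₈₀)
⇒ 1/√P80 = W/(10 Wi) + 1/√F80
  = 3.8060/(10·8.4) + 1/√16650 = 0.045310 + 0.007750 = 0.053059
P80 = (1/0.053059)² = 18.8468² = 355.20 µm

P80 = 355.2 µm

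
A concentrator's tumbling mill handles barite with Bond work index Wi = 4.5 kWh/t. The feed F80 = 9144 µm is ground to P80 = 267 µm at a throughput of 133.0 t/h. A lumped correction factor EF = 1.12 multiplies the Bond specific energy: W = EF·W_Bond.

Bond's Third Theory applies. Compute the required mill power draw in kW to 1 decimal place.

W = 10 Wi (1/√P80 − 1/√F80)  [Bond]
W = 10·4.5·(1/√267 − 1/√9144) = 10·4.5·(0.050741) = 2.2834 kWh/t
Corrected W = EF·W_Bond = 1.12·2.2834 = 2.5574 kWh/t
Power = W × throughput = 2.5574 kWh/t × 133.0 t/h = 340.1 kW

P = 340.1 kW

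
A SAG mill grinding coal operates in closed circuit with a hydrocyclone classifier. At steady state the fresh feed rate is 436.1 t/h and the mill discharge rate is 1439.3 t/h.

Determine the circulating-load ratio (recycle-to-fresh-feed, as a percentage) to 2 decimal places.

Steady state: M = F + R.
R = M − F = 1439.3 − 436.1 = 1003.2 t/h
CL = 100·R/F = 100·1003.2/436.1 = 230.04 %

CL = 230.04 %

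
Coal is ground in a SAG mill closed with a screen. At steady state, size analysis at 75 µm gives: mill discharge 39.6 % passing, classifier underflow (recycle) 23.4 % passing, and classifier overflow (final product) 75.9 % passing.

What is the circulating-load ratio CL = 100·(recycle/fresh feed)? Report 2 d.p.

CL = 224.07 %

Let r = R/F. Size balance at 75 µm:
(1+r)·d = r·u + o ⇒ r = (o−d)/(d−u)
r = (75.9 − 39.6)/(39.6 − 23.4) = 36.3/16.2 = 2.2407
CL = 100·r = 224.07 %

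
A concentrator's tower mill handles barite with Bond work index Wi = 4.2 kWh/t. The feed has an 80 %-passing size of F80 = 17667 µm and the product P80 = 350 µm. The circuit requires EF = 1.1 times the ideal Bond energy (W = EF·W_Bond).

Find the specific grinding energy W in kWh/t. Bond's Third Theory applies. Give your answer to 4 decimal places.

W = 2.1219 kWh/t

W_Bond = 10·Wi·(1/√P₈₀ − 1/√F₈₀)
1/√350 = 0.053452;  1/√17667 = 0.007523
W = 10·4.2·(0.053452 − 0.007523) = 1.9290 kWh/t
Apply correction: 1.9290 × 1.1 = 2.1219 kWh/t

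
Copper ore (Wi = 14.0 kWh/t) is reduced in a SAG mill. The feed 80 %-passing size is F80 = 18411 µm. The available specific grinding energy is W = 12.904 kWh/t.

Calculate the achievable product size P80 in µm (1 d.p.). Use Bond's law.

P80 = 100.9 µm

W = 10 Wi (1/√P80 − 1/√F80)  [Bond]
P80^-0.5 = F80^-0.5 + W/(10 Wi)
  = 12.9040/(10·14.0) + 1/√18411 = 0.092171 + 0.007370 = 0.099541
P80 = (1/0.099541)² = 10.0461² = 100.92 µm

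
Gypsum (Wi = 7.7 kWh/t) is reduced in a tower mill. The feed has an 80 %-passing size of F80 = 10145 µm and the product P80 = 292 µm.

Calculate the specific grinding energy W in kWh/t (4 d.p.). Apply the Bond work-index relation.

W = 3.7416 kWh/t

Bond: W = 10·Wi·(1/√P80 − 1/√F80)
1/√292 = 0.058521;  1/√10145 = 0.009928
W = 10·7.7·(0.058521 − 0.009928) = 3.7416 kWh/t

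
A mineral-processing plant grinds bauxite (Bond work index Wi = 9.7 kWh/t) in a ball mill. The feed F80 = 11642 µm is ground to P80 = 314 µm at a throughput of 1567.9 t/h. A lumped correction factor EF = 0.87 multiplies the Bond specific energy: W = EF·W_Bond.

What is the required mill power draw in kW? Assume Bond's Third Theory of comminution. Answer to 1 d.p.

W = 10 Wi / √P80 − 10 Wi / √F80
W = 10·9.7·(1/√314 − 1/√11642) = 10·9.7·(0.047165) = 4.5750 kWh/t
W_actual = 0.87 × 4.5750 = 3.9803 kWh/t
Power = W × throughput = 3.9803 kWh/t × 1567.9 t/h = 6240.7 kW

P = 6240.7 kW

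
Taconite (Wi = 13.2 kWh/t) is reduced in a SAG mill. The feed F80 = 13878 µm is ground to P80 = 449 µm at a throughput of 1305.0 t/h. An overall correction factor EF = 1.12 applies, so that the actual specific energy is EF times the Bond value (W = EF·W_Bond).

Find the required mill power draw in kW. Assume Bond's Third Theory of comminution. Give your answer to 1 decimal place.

Bond:  W = 10 Wi (1/√P − 1/√F)
W = 10·13.2·(1/√449 − 1/√13878) = 10·13.2·(0.038704) = 5.1090 kWh/t
Apply correction: 5.1090 × 1.12 = 5.7220 kWh/t
P_mill = W·ṁ = 5.7220·1305.0 = 7467.3 kW

P = 7467.3 kW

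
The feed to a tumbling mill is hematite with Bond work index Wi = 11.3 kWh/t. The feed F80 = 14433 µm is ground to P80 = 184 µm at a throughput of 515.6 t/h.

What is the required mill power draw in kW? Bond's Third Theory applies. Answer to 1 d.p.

P = 3810.2 kW

W = 10 Wi (P80^-0.5 − F80^-0.5)
W = 10·11.3·(1/√184 − 1/√14433) = 10·11.3·(0.065397) = 7.3899 kWh/t
Mill draw = 7.3899 × 515.6 = 3810.2 kW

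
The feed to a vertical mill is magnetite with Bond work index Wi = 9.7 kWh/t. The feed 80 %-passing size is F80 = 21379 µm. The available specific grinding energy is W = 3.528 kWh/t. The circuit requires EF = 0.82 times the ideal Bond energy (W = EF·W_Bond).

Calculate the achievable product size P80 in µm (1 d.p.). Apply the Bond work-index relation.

W = 10 Wi (P80^-0.5 − F80^-0.5)
W_Bond = W / EF = 3.528 / 0.82 = 4.3024 kWh/t
1/√P80 = 1/√F80 + W_Bond/(10·Wi)
  = 4.3024/(10·9.7) + 1/√21379 = 0.044355 + 0.006839 = 0.051194
P80 = (1/0.051194)² = 19.5334² = 381.56 µm

P80 = 381.6 µm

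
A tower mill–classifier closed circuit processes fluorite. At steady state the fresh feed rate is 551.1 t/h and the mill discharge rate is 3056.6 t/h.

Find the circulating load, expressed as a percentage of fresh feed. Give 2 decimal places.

Discharge = new feed + return, hence
R = M − F = 3056.6 − 551.1 = 2505.5 t/h
CL = 100·R/F = 100·2505.5/551.1 = 454.64 %

CL = 454.64 %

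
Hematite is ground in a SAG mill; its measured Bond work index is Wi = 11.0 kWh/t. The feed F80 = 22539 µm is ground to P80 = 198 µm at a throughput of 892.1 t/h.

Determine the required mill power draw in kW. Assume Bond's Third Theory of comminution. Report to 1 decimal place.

P = 6320.2 kW

W = 10·Wi·(P80^(-½) − F80^(-½))
W = 10·11.0·(1/√198 − 1/√22539) = 10·11.0·(0.064406) = 7.0847 kWh/t
P = W·T = 7.0847·892.1 = 6320.2 kW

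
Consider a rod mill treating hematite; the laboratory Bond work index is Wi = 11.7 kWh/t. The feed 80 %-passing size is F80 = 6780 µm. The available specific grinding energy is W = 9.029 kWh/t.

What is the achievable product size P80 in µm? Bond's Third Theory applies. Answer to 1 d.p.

P80 = 125.4 µm

W = 10 Wi (P80^-0.5 − F80^-0.5)
P80^(−½) = W/(10 Wi) + F80^(−½)
  = 9.0290/(10·11.7) + 1/√6780 = 0.077171 + 0.012145 = 0.089316
P80 = (1/0.089316)² = 11.1963² = 125.36 µm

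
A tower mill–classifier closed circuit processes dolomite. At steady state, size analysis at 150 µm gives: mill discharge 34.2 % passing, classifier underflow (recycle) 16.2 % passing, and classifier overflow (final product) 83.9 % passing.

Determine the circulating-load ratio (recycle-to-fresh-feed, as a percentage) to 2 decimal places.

Balance %-passing 150 µm (r = R/F):
(1+r)·d = r·u + o ⇒ r = (o−d)/(d−u)
r = (83.9 − 34.2)/(34.2 − 16.2) = 49.7/18.0 = 2.7611
CL = 100·r = 276.11 %

CL = 276.11 %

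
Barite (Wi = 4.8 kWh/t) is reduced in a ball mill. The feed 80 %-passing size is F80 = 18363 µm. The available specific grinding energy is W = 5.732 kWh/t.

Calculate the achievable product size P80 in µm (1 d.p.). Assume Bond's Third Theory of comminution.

W = 10 Wi (P80^-0.5 − F80^-0.5)
⇒ 1/√P80 = W/(10 Wi) + 1/√F80
  = 5.7320/(10·4.8) + 1/√18363 = 0.119417 + 0.007380 = 0.126796
P80 = (1/0.126796)² = 7.8867² = 62.20 µm

P80 = 62.2 µm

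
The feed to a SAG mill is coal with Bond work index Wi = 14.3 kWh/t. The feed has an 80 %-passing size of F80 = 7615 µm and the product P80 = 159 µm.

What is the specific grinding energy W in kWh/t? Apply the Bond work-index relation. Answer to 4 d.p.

W = 10·Wi·[P80^(−½) − F80^(−½)]
1/√159 = 0.079305;  1/√7615 = 0.011459
W = 10·14.3·(0.079305 − 0.011459) = 9.7019 kWh/t

W = 9.7019 kWh/t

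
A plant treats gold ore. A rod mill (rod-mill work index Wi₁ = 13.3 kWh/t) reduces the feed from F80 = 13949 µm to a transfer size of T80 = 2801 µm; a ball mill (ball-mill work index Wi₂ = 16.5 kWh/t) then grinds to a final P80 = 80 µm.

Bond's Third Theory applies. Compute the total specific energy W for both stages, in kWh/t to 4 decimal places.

W = 10 Wi (1/√P80 − 1/√F80)  [Bond]
Stage 1 (13949→2801 µm, Wi₁=13.3): W₁ = 10·13.3·(0.018895 − 0.008467) = 1.3869 kWh/t
Stage 2 (2801→80 µm, Wi₂=16.5): W₂ = 10·16.5·(0.111803 − 0.018895) = 15.3299 kWh/t
W = W₁ + W₂ = 1.3869 + 15.3299 = 16.7168 kWh/t

W = 16.7168 kWh/t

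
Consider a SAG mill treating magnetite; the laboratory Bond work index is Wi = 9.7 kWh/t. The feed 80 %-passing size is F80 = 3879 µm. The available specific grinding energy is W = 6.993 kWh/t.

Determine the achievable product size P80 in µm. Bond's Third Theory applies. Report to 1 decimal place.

Bond:  W = 10 Wi (1/√P − 1/√F)
P80^-0.5 = F80^-0.5 + W/(10 Wi)
  = 6.9930/(10·9.7) + 1/√3879 = 0.072093 + 0.016056 = 0.088149
P80 = (1/0.088149)² = 11.3444² = 128.70 µm

P80 = 128.7 µm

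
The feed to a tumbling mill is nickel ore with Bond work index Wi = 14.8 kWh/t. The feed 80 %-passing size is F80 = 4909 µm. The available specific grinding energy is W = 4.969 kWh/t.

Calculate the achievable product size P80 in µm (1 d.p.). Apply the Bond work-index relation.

W = 10 Wi (1/√P80 − 1/√F80)  [Bond]
P80^(−½) = W/(10 Wi) + F80^(−½)
  = 4.9690/(10·14.8) + 1/√4909 = 0.033574 + 0.014273 = 0.047847
P80 = (1/0.047847)² = 20.9000² = 436.81 µm

P80 = 436.8 µm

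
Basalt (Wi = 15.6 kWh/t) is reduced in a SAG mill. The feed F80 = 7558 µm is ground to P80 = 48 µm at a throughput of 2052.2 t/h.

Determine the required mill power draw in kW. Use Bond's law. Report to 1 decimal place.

W = 10 Wi / √P80 − 10 Wi / √F80
W = 10·15.6·(1/√48 − 1/√7558) = 10·15.6·(0.132835) = 20.7223 kWh/t
Power = W × throughput = 20.7223 kWh/t × 2052.2 t/h = 42526.2 kW

P = 42526.2 kW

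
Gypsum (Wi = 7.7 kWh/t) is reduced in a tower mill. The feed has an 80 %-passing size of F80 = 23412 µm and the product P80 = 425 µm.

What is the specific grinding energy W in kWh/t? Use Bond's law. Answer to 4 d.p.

W = 10·Wi·(P80^(-½) − F80^(-½))
1/√425 = 0.048507;  1/√23412 = 0.006536
W = 10·7.7·(0.048507 − 0.006536) = 3.2318 kWh/t

W = 3.2318 kWh/t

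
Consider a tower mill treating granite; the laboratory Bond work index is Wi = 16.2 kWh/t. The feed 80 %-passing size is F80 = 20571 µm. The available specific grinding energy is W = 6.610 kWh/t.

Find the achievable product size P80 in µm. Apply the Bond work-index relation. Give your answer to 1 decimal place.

P80 = 438.1 µm

W_Bond = 10·Wi·(1/√P₈₀ − 1/√F₈₀)
P80^(−½) = W/(10 Wi) + F80^(−½)
  = 6.6100/(10·16.2) + 1/√20571 = 0.040802 + 0.006972 = 0.047775
P80 = (1/0.047775)² = 20.9316² = 438.13 µm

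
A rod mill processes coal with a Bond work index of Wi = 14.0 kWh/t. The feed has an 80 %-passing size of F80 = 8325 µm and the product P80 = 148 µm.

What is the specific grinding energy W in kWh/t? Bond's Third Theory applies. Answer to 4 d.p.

W = 9.9735 kWh/t

W_Bond = 10·Wi·(1/√P₈₀ − 1/√F₈₀)
1/√148 = 0.082199;  1/√8325 = 0.010960
W = 10·14.0·(0.082199 − 0.010960) = 9.9735 kWh/t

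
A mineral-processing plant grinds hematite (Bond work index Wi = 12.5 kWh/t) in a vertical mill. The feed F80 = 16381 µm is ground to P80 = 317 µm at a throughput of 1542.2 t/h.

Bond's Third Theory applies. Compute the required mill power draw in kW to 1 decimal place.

P = 9321.1 kW

W = 10 Wi / √P80 − 10 Wi / √F80
W = 10·12.5·(1/√317 − 1/√16381) = 10·12.5·(0.048352) = 6.0440 kWh/t
Mill draw = 6.0440 × 1542.2 = 9321.1 kW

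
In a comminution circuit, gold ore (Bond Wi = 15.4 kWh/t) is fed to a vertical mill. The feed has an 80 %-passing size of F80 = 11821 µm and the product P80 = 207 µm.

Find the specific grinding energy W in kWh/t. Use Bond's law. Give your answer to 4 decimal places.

W = 9.2873 kWh/t

W = 10 Wi (P80^-0.5 − F80^-0.5)
1/√207 = 0.069505;  1/√11821 = 0.009198
W = 10·15.4·(0.069505 − 0.009198) = 9.2873 kWh/t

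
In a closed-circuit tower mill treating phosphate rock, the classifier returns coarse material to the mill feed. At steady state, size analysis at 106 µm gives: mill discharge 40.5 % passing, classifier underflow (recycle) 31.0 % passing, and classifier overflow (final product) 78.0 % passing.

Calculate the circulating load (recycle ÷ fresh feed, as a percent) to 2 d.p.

Balance %-passing 106 µm (r = R/F):
d + r·d = r·u + o → r(d−u) = o−d
r = (78.0 − 40.5)/(40.5 − 31.0) = 37.5/9.5 = 3.9474
CL = 100·r = 394.74 %

CL = 394.74 %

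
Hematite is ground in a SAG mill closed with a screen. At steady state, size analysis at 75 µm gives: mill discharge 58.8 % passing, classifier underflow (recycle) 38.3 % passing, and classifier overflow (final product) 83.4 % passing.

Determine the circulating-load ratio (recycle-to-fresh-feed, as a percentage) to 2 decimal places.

CL = 120.00 %

Classifier node, passing 75 µm:
(1+r)·d = r·u + o ⇒ r = (o−d)/(d−u)
r = (83.4 − 58.8)/(58.8 − 38.3) = 24.6/20.5 = 1.2000
CL = 100·r = 120.00 %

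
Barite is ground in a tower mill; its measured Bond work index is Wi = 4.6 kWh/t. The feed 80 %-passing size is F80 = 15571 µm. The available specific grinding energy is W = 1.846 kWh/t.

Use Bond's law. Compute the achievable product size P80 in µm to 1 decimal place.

P80 = 431.4 µm

W = 10 Wi (P80^-0.5 − F80^-0.5)
P80^-0.5 = F80^-0.5 + W/(10 Wi)
  = 1.8460/(10·4.6) + 1/√15571 = 0.040130 + 0.008014 = 0.048144
P80 = (1/0.048144)² = 20.7709² = 431.43 µm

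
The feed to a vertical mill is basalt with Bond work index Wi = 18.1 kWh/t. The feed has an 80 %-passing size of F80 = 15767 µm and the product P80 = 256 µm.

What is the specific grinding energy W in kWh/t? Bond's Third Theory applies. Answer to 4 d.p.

W = 9.8710 kWh/t

W_Bond = 10·Wi·(1/√P₈₀ − 1/√F₈₀)
1/√256 = 0.062500;  1/√15767 = 0.007964
W = 10·18.1·(0.062500 − 0.007964) = 9.8710 kWh/t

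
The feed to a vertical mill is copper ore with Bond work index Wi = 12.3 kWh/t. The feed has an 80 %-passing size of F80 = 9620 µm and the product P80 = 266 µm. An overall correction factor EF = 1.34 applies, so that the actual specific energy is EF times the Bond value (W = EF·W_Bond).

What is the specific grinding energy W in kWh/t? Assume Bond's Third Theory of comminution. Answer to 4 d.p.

W = 10·Wi·[P80^(−½) − F80^(−½)]
1/√266 = 0.061314;  1/√9620 = 0.010196
W = 10·12.3·(0.061314 − 0.010196) = 6.2876 kWh/t
With EF = 1.34: W = 6.2876·1.34 = 8.4253 kWh/t

W = 8.4253 kWh/t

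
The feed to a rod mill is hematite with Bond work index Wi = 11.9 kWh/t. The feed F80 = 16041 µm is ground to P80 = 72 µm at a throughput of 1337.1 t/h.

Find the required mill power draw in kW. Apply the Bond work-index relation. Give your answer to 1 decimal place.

Bond: W = 10·Wi·(1/√P80 − 1/√F80)
W = 10·11.9·(1/√72 − 1/√16041) = 10·11.9·(0.109956) = 13.0847 kWh/t
P = W·T = 13.0847·1337.1 = 17495.6 kW

P = 17495.6 kW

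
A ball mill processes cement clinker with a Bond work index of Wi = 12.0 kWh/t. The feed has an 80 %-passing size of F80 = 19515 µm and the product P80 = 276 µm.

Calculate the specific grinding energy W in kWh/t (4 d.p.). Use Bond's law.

W = 10 Wi (1/√P80 − 1/√F80)  [Bond]
1/√276 = 0.060193;  1/√19515 = 0.007158
W = 10·12.0·(0.060193 − 0.007158) = 6.3641 kWh/t

W = 6.3641 kWh/t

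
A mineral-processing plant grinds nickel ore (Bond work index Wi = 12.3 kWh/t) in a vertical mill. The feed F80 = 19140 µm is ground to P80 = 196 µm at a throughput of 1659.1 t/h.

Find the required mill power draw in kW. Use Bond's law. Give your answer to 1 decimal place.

P = 13101.3 kW

W_Bond = 10·Wi·(1/√P₈₀ − 1/√F₈₀)
W = 10·12.3·(1/√196 − 1/√19140) = 10·12.3·(0.064200) = 7.8966 kWh/t
Mill draw = 7.8966 × 1659.1 = 13101.3 kW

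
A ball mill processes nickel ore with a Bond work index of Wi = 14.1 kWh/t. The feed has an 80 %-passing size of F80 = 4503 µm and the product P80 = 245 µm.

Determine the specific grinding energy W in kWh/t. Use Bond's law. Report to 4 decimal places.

W = 6.9070 kWh/t

Bond:  W = 10 Wi (1/√P − 1/√F)
1/√245 = 0.063888;  1/√4503 = 0.014902
W = 10·14.1·(0.063888 − 0.014902) = 6.9070 kWh/t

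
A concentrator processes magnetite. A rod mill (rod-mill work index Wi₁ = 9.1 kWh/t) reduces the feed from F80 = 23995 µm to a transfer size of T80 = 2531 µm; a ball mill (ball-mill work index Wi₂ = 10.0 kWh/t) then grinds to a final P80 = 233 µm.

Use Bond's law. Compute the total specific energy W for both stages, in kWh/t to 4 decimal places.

W = 5.7849 kWh/t

W = 10 Wi (P80^-0.5 − F80^-0.5)
Stage 1 (23995→2531 µm, Wi₁=9.1): W₁ = 10·9.1·(0.019877 − 0.006456) = 1.2214 kWh/t
Stage 2 (2531→233 µm, Wi₂=10.0): W₂ = 10·10.0·(0.065512 − 0.019877) = 4.5635 kWh/t
W = W₁ + W₂ = 1.2214 + 4.5635 = 5.7849 kWh/t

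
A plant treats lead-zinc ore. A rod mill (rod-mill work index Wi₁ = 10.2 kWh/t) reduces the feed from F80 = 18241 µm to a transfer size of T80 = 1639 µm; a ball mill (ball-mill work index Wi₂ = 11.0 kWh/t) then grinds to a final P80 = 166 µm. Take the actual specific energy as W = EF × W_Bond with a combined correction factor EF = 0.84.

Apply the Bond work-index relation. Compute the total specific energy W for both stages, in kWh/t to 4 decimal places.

W = 6.3713 kWh/t

Bond:  W = 10 Wi (1/√P − 1/√F)
Stage 1 (18241→1639 µm, Wi₁=10.2): W₁ = 10·10.2·(0.024701 − 0.007404) = 1.7643 kWh/t
Stage 2 (1639→166 µm, Wi₂=11.0): W₂ = 10·11.0·(0.077615 − 0.024701) = 5.8206 kWh/t
W = W₁ + W₂ = 1.7643 + 5.8206 = 7.5848 kWh/t
W_actual = 0.84 × 7.5848 = 6.3713 kWh/t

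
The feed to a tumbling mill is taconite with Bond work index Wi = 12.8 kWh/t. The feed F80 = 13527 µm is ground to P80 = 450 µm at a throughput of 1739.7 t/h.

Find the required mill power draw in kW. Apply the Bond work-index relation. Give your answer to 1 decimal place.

P = 8582.7 kW

W = 10 Wi (1/√P80 − 1/√F80)  [Bond]
W = 10·12.8·(1/√450 − 1/√13527) = 10·12.8·(0.038542) = 4.9334 kWh/t
Mill draw = 4.9334 × 1739.7 = 8582.7 kW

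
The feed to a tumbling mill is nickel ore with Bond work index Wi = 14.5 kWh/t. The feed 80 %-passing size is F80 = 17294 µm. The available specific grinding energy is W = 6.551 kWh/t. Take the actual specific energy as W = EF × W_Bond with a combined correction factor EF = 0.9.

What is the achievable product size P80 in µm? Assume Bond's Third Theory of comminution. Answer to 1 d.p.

W = 10·Wi·(P80^(-½) − F80^(-½))
W_Bond = W / EF = 6.551 / 0.9 = 7.2789 kWh/t
⇒ 1/√P80 = W_Bond/(10·Wi) + 1/√F80
  = 7.2789/(10·14.5) + 1/√17294 = 0.050199 + 0.007604 = 0.057803
P80 = (1/0.057803)² = 17.3000² = 299.29 µm

P80 = 299.3 µm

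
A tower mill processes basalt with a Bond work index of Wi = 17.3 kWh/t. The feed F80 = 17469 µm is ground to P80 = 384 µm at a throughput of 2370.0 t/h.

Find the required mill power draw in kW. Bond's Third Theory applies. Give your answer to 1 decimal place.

W = 10 Wi (P80^-0.5 − F80^-0.5)
W = 10·17.3·(1/√384 − 1/√17469) = 10·17.3·(0.043465) = 7.5195 kWh/t
Power = W × throughput = 7.5195 kWh/t × 2370.0 t/h = 17821.1 kW

P = 17821.1 kW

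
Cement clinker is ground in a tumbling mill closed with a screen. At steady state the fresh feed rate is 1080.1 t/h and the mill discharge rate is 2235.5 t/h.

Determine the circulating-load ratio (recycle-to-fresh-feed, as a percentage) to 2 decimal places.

Steady state: M = F + R.
R = M − F = 2235.5 − 1080.1 = 1155.4 t/h
CL = 100·R/F = 100·1155.4/1080.1 = 106.97 %

CL = 106.97 %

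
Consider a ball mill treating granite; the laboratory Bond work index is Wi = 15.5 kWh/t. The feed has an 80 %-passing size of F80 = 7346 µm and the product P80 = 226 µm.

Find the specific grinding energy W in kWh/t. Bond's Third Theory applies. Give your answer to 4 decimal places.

W = 10·Wi·[P80^(−½) − F80^(−½)]
1/√226 = 0.066519;  1/√7346 = 0.011667
W = 10·15.5·(0.066519 − 0.011667) = 8.5020 kWh/t

W = 8.5020 kWh/t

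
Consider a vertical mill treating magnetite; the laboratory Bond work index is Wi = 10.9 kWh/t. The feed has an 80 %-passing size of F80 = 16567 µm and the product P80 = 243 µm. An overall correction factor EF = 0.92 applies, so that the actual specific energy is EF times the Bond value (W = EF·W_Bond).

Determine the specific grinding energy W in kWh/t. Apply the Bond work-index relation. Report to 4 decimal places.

W = 5.6539 kWh/t

W = 10·Wi·(P80^(-½) − F80^(-½))
1/√243 = 0.064150;  1/√16567 = 0.007769
W = 10·10.9·(0.064150 − 0.007769) = 6.1455 kWh/t
Apply correction: 6.1455 × 0.92 = 5.6539 kWh/t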